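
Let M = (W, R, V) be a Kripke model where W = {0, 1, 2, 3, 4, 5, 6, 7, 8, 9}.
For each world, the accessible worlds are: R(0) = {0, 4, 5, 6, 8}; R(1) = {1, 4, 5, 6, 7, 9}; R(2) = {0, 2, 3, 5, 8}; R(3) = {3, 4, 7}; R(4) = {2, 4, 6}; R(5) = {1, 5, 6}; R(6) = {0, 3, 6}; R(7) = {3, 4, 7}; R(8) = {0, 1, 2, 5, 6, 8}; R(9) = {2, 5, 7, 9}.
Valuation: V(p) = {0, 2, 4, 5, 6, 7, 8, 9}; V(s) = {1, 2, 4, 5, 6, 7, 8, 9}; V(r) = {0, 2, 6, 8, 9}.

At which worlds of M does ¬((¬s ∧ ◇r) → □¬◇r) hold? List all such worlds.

Let φ = ¬((¬s ∧ ◇r) → □¬◇r). Evaluate φ at each world:
  0 (successors {0, 4, 5, 6, 8}): φ is true.
  1 (successors {1, 4, 5, 6, 7, 9}): φ is false.
  2 (successors {0, 2, 3, 5, 8}): φ is false.
  3 (successors {3, 4, 7}): φ is false.
  4 (successors {2, 4, 6}): φ is false.
  5 (successors {1, 5, 6}): φ is false.
  6 (successors {0, 3, 6}): φ is false.
  7 (successors {3, 4, 7}): φ is false.
  8 (successors {0, 1, 2, 5, 6, 8}): φ is false.
  9 (successors {2, 5, 7, 9}): φ is false.
For instance, at 2:
  At 2: (¬s ∧ ◇r) → □¬◇r is true, so ¬((¬s ∧ ◇r) → □¬◇r) is false.
    At 2: ¬s ∧ ◇r is false, □¬◇r is false, so (¬s ∧ ◇r) → □¬◇r is true.
      At 2: ¬s is false, ◇r is true, so ¬s ∧ ◇r is false.
      At 2: □¬◇r requires ¬◇r at every successor {0, 2, 3, 5, 8}.
        ¬◇r fails at 0, so □¬◇r is false at 2.
Satisfying worlds: {0}

0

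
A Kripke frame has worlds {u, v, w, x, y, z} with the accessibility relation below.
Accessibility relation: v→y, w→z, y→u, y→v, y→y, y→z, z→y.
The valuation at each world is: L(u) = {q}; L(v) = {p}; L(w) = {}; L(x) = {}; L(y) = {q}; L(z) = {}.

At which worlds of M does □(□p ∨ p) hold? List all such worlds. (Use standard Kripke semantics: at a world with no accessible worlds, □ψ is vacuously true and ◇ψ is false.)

Let φ = □(□p ∨ p). Evaluate φ at each world:
  u (successors ∅): φ is true.
  v (successors {y}): φ is false.
  w (successors {z}): φ is false.
  x (successors ∅): φ is true.
  y (successors {u, v, y, z}): φ is false.
  z (successors {y}): φ is false.
For instance, at w:
  At w: □(□p ∨ p) requires □p ∨ p at every successor {z}.
    □p ∨ p fails at z, so □(□p ∨ p) is false at w.
      At z: □p is false, p is false, so □p ∨ p is false.
Satisfying worlds: {u, x}

u, x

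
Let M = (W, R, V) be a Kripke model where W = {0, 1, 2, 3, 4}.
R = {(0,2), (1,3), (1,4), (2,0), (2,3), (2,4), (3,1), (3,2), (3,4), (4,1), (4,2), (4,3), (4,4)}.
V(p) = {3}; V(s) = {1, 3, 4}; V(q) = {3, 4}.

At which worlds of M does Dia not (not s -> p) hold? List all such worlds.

0, 2, 3, 4

Let φ = Dia not (not s -> p). Evaluate φ at each world:
  0 (successors {2}): φ is true.
  1 (successors {3, 4}): φ is false.
  2 (successors {0, 3, 4}): φ is true.
  3 (successors {1, 2, 4}): φ is true.
  4 (successors {1, 2, 3, 4}): φ is true.
For instance, at 2:
  At 2: Dia not (not s -> p) requires not (not s -> p) at some successor in {0, 3, 4}.
    not (not s -> p) holds at 0, so Dia not (not s -> p) is true at 2.
Satisfying worlds: {0, 2, 3, 4}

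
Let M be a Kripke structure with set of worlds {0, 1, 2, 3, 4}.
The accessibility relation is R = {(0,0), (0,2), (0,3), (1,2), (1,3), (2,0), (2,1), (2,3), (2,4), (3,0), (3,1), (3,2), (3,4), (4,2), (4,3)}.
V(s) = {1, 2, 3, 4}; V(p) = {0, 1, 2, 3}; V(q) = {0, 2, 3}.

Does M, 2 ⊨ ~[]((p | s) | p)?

At 2: []((p | s) | p) is true, so ~[]((p | s) | p) is false.
  At 2: []((p | s) | p) requires (p | s) | p at every successor {0, 1, 3, 4}.
    At 0: (p | s) | p is true.
    At 1: (p | s) | p is true.
    At 3: (p | s) | p is true.
    At 4: (p | s) | p is true.
  So []((p | s) | p) is true at 2.

No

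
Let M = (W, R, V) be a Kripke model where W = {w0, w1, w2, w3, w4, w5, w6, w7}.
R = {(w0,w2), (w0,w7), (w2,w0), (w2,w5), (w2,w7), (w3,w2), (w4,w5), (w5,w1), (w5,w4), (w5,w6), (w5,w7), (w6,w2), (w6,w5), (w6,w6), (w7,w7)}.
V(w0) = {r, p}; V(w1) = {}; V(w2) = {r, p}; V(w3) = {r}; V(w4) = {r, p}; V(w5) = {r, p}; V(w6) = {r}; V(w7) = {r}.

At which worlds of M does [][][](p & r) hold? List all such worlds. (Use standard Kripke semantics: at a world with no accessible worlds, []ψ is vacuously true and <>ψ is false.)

Let φ = [][][](p & r). Evaluate φ at each world:
  w0 (successors {w2, w7}): φ is false.
  w1 (successors ∅): φ is true.
  w2 (successors {w0, w5, w7}): φ is false.
  w3 (successors {w2}): φ is false.
  w4 (successors {w5}): φ is false.
  w5 (successors {w1, w4, w6, w7}): φ is false.
  w6 (successors {w2, w5, w6}): φ is false.
  w7 (successors {w7}): φ is false.
For instance, at w2:
  At w2: [][][](p & r) requires [][](p & r) at every successor {w0, w5, w7}.
    [][](p & r) fails at w0, so [][][](p & r) is false at w2.
      At w0: [][](p & r) requires [](p & r) at every successor {w2, w7}.
        [](p & r) fails at w2, so [][](p & r) is false at w0.
Satisfying worlds: {w1}

w1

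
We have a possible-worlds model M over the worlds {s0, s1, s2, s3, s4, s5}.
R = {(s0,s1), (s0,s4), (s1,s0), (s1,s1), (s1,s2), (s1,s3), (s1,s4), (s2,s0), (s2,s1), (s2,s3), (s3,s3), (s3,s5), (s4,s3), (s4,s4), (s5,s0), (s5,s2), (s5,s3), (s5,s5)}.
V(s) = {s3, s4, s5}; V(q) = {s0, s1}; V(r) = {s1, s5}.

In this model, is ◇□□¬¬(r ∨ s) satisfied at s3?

No

At s3: ◇□□¬¬(r ∨ s) requires □□¬¬(r ∨ s) at some successor in {s3, s5}.
  At s3: □□¬¬(r ∨ s) is false.
  At s5: □□¬¬(r ∨ s) is false.
So ◇□□¬¬(r ∨ s) is false at s3.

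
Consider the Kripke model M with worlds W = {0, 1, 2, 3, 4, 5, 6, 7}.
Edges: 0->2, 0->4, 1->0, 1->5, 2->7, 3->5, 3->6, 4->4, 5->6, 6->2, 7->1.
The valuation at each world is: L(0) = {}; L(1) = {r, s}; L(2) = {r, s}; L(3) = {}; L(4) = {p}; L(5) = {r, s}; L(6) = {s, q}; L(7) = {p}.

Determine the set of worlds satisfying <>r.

0, 1, 3, 6, 7

Recall that <>ψ holds at a world iff ψ holds at some accessible world.
Let φ = <>r. Evaluate φ at each world:
  0 (successors {2, 4}): φ is true.
  1 (successors {0, 5}): φ is true.
  2 (successors {7}): φ is false.
  3 (successors {5, 6}): φ is true.
  4 (successors {4}): φ is false.
  5 (successors {6}): φ is false.
  6 (successors {2}): φ is true.
  7 (successors {1}): φ is true.
For instance, at 3:
  At 3: <>r requires r at some successor in {5, 6}.
    r holds at 5, so <>r is true at 3.
Satisfying worlds: {0, 1, 3, 6, 7}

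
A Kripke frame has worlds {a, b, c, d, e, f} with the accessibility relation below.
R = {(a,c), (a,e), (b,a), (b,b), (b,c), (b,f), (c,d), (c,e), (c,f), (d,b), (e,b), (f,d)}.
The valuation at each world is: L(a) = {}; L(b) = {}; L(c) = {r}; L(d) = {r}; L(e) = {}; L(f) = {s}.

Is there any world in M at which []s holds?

Let φ = []s. Evaluate φ at each world:
  a (successors {c, e}): φ is false.
  b (successors {a, b, c, f}): φ is false.
  c (successors {d, e, f}): φ is false.
  d (successors {b}): φ is false.
  e (successors {b}): φ is false.
  f (successors {d}): φ is false.
For instance, at f:
  At f: []s requires s at every successor {d}.
    s fails at d, so []s is false at f.

No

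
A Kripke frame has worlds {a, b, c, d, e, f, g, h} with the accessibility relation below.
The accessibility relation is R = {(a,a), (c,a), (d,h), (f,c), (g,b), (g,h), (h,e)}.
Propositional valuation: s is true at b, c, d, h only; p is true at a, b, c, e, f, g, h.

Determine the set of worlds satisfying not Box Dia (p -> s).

a, c, d, f, g, h

Let φ = not Box Dia (p -> s). Evaluate φ at each world:
  a (successors {a}): φ is true.
  b (successors ∅): φ is false.
  c (successors {a}): φ is true.
  d (successors {h}): φ is true.
  e (successors ∅): φ is false.
  f (successors {c}): φ is true.
  g (successors {b, h}): φ is true.
  h (successors {e}): φ is true.
For instance, at c:
  At c: Box Dia (p -> s) is false, so not Box Dia (p -> s) is true.
    At c: Box Dia (p -> s) requires Dia (p -> s) at every successor {a}.
      Dia (p -> s) fails at a, so Box Dia (p -> s) is false at c.
Satisfying worlds: {a, c, d, f, g, h}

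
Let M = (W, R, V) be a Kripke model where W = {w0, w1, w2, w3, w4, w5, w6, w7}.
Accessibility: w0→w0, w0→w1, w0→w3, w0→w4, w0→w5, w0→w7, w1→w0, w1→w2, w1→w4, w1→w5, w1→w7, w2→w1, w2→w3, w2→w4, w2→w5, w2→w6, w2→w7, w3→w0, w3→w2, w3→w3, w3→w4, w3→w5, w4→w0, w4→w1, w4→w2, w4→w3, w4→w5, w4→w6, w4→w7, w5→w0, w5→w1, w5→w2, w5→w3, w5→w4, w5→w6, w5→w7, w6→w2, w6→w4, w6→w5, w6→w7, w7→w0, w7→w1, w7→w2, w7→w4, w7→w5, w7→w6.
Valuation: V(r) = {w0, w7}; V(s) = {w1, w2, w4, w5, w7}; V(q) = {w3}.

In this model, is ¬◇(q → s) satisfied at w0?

At w0: ◇(q → s) is true, so ¬◇(q → s) is false.
  At w0: ◇(q → s) requires q → s at some successor in {w0, w1, w3, w4, w5, w7}.
    q → s holds at w0, so ◇(q → s) is true at w0.

No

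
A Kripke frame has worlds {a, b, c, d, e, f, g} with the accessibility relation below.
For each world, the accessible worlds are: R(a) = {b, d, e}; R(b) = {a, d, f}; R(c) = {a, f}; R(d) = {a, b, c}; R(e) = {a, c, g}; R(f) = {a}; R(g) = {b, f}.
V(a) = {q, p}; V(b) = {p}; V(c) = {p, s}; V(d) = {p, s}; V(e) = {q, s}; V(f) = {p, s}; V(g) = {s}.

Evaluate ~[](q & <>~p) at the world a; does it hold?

Recall that []ψ holds at a world iff ψ holds at every accessible world, and <>ψ holds iff ψ holds at some accessible world.
At a: [](q & <>~p) is false, so ~[](q & <>~p) is true.
  At a: [](q & <>~p) requires q & <>~p at every successor {b, d, e}.
    q & <>~p fails at b, so [](q & <>~p) is false at a.
      At b: q is false, <>~p is false, so q & <>~p is false.

Yes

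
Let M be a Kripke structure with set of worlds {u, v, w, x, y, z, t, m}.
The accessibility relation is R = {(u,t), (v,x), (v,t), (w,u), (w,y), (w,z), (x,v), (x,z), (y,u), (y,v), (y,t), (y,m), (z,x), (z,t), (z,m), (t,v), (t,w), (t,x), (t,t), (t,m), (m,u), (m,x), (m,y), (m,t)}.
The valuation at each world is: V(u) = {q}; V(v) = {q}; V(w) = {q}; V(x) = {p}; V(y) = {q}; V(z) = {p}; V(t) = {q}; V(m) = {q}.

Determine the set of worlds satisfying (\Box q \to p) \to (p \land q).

Recall that \Box ψ holds at a world iff ψ holds at every accessible world, and \Diamond ψ holds iff ψ holds at some accessible world.
Let φ = (\Box q \to p) \to (p \land q). Evaluate φ at each world:
  u (successors {t}): φ is true.
  v (successors {x, t}): φ is false.
  w (successors {u, y, z}): φ is false.
  x (successors {v, z}): φ is false.
  y (successors {u, v, t, m}): φ is true.
  z (successors {x, t, m}): φ is false.
  t (successors {v, w, x, t, m}): φ is false.
  m (successors {u, x, y, t}): φ is false.
For instance, at u:
  At u: \Box q \to p is false, p \land q is false, so (\Box q \to p) \to (p \land q) is true.
    At u: \Box q is true, p is false, so \Box q \to p is false.
      At u: \Box q requires q at every successor {t}.
        At t: q is true.
      So \Box q is true at u.
Satisfying worlds: {u, y}

u, y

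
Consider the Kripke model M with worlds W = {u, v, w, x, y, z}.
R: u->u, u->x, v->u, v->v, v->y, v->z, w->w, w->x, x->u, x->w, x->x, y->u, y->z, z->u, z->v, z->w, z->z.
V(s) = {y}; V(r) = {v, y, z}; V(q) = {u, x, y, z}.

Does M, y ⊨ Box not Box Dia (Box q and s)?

At y: Box not Box Dia (Box q and s) requires not Box Dia (Box q and s) at every successor {u, z}.
    At u: Box Dia (Box q and s) is false, so not Box Dia (Box q and s) is true.
      At u: Box Dia (Box q and s) requires Dia (Box q and s) at every successor {u, x}.
        Dia (Box q and s) fails at u, so Box Dia (Box q and s) is false at u.
    At z: Box Dia (Box q and s) is false, so not Box Dia (Box q and s) is true.
      At z: Box Dia (Box q and s) requires Dia (Box q and s) at every successor {u, v, w, z}.
        Dia (Box q and s) fails at u, so Box Dia (Box q and s) is false at z.
So Box not Box Dia (Box q and s) is true at y.

Yes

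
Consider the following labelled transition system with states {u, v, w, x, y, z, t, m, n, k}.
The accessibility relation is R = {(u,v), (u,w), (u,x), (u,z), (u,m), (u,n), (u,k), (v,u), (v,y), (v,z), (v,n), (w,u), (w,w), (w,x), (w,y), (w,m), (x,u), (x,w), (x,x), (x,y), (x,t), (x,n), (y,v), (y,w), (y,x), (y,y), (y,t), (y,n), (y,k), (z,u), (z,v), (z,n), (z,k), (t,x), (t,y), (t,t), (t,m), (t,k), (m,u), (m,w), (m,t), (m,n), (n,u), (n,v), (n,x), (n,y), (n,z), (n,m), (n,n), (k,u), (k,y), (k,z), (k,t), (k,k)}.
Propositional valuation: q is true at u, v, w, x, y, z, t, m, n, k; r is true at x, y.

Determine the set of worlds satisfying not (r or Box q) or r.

Let φ = not (r or Box q) or r. Evaluate φ at each world:
  u (successors {v, w, x, z, m, n, k}): φ is false.
  v (successors {u, y, z, n}): φ is false.
  w (successors {u, w, x, y, m}): φ is false.
  x (successors {u, w, x, y, t, n}): φ is true.
  y (successors {v, w, x, y, t, n, k}): φ is true.
  z (successors {u, v, n, k}): φ is false.
  t (successors {x, y, t, m, k}): φ is false.
  m (successors {u, w, t, n}): φ is false.
  n (successors {u, v, x, y, z, m, n}): φ is false.
  k (successors {u, y, z, t, k}): φ is false.
For instance, at t:
  At t: not (r or Box q) is false, r is false, so not (r or Box q) or r is false.
    At t: r or Box q is true, so not (r or Box q) is false.
      At t: r is false, Box q is true, so r or Box q is true.
Satisfying worlds: {x, y}

x, y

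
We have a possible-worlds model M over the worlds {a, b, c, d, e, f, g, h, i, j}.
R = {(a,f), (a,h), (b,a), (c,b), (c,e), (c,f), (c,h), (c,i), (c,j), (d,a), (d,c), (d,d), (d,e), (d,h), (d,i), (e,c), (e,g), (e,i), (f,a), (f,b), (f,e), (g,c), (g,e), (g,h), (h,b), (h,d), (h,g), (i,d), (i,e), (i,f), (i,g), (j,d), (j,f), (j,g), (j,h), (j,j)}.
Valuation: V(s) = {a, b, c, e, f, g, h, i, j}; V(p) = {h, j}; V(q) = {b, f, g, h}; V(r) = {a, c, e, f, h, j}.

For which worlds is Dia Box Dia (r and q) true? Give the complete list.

Let φ = Dia Box Dia (r and q). Evaluate φ at each world:
  a (successors {f, h}): φ is false.
  b (successors {a}): φ is false.
  c (successors {b, e, f, h, i, j}): φ is true.
  d (successors {a, c, d, e, h, i}): φ is true.
  e (successors {c, g, i}): φ is false.
  f (successors {a, b, e}): φ is true.
  g (successors {c, e, h}): φ is true.
  h (successors {b, d, g}): φ is true.
  i (successors {d, e, f, g}): φ is true.
  j (successors {d, f, g, h, j}): φ is false.
For instance, at e:
  At e: Dia Box Dia (r and q) requires Box Dia (r and q) at some successor in {c, g, i}.
    At c: Box Dia (r and q) is false.
    At g: Box Dia (r and q) is false.
    At i: Box Dia (r and q) is false.
  So Dia Box Dia (r and q) is false at e.
Satisfying worlds: {c, d, f, g, h, i}

c, d, f, g, h, i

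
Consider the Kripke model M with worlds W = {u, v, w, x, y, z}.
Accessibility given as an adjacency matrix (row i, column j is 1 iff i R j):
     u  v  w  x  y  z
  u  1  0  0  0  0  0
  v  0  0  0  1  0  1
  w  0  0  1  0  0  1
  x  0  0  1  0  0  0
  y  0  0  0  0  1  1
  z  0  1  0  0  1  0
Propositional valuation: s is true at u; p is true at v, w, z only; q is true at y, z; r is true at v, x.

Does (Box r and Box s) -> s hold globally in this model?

Let φ = (Box r and Box s) -> s. Evaluate φ at each world:
  u (successors {u}): φ is true.
  v (successors {x, z}): φ is true.
  w (successors {w, z}): φ is true.
  x (successors {w}): φ is true.
  y (successors {y, z}): φ is true.
  z (successors {v, y}): φ is true.
For instance, at u:
  At u: Box r and Box s is false, s is true, so (Box r and Box s) -> s is true.
    At u: Box r is false, Box s is true, so Box r and Box s is false.
      At u: Box r requires r at every successor {u}.
        r fails at u, so Box r is false at u.
      At u: Box s requires s at every successor {u}.
        At u: s is true.
      So Box s is true at u.

Yes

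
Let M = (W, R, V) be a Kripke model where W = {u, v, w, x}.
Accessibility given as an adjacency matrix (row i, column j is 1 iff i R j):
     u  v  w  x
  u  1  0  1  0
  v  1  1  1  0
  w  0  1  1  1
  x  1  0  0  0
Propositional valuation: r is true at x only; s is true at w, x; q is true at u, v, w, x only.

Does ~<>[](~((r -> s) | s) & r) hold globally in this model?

Yes

Let φ = ~<>[](~((r -> s) | s) & r). Evaluate φ at each world:
  u (successors {u, w}): φ is true.
  v (successors {u, v, w}): φ is true.
  w (successors {v, w, x}): φ is true.
  x (successors {u}): φ is true.
For instance, at x:
  At x: <>[](~((r -> s) | s) & r) is false, so ~<>[](~((r -> s) | s) & r) is true.
    At x: <>[](~((r -> s) | s) & r) requires [](~((r -> s) | s) & r) at some successor in {u}.
      At u: [](~((r -> s) | s) & r) is false.
    So <>[](~((r -> s) | s) & r) is false at x.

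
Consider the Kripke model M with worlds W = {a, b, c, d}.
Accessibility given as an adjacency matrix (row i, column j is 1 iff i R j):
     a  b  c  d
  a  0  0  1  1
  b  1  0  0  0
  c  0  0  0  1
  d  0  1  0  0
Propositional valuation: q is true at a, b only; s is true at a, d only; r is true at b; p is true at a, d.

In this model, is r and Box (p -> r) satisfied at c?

At c: r is false, Box (p -> r) is false, so r and Box (p -> r) is false.
  At c: Box (p -> r) requires p -> r at every successor {d}.
    p -> r fails at d, so Box (p -> r) is false at c.

No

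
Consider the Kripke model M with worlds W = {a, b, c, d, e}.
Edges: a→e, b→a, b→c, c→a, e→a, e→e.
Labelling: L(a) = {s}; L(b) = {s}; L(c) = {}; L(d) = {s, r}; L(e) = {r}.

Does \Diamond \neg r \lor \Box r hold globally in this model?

Let φ = \Diamond \neg r \lor \Box r. Evaluate φ at each world:
  a (successors {e}): φ is true.
  b (successors {a, c}): φ is true.
  c (successors {a}): φ is true.
  d (successors ∅): φ is true.
  e (successors {a, e}): φ is true.
For instance, at b:
  At b: \Diamond \neg r is true, \Box r is false, so \Diamond \neg r \lor \Box r is true.
    At b: \Diamond \neg r requires \neg r at some successor in {a, c}.
      \neg r holds at a, so \Diamond \neg r is true at b.
    At b: \Box r requires r at every successor {a, c}.
      r fails at a, so \Box r is false at b.

Yes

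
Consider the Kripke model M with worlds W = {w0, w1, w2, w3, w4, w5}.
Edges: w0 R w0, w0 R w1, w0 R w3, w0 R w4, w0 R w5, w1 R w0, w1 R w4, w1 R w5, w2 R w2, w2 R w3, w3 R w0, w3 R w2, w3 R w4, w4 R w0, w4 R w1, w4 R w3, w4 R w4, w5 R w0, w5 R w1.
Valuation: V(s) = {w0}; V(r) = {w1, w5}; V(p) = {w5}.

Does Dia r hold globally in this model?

Let φ = Dia r. Evaluate φ at each world:
  w0 (successors {w0, w1, w3, w4, w5}): φ is true.
  w1 (successors {w0, w4, w5}): φ is true.
  w2 (successors {w2, w3}): φ is false.
  w3 (successors {w0, w2, w4}): φ is false.
  w4 (successors {w0, w1, w3, w4}): φ is true.
  w5 (successors {w0, w1}): φ is true.
Detail at w2 (counterexample):
  At w2: Dia r requires r at some successor in {w2, w3}.
    At w2: r is false.
    At w3: r is false.
  So Dia r is false at w2.

No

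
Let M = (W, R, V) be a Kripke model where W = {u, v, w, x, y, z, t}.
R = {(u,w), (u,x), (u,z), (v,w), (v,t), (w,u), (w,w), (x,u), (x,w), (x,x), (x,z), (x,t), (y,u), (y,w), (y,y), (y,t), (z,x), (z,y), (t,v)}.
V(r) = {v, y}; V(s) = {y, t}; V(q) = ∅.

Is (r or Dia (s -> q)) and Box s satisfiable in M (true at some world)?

Let φ = (r or Dia (s -> q)) and Box s. Evaluate φ at each world:
  u (successors {w, x, z}): φ is false.
  v (successors {w, t}): φ is false.
  w (successors {u, w}): φ is false.
  x (successors {u, w, x, z, t}): φ is false.
  y (successors {u, w, y, t}): φ is false.
  z (successors {x, y}): φ is false.
  t (successors {v}): φ is false.
For instance, at y:
  At y: r or Dia (s -> q) is true, Box s is false, so (r or Dia (s -> q)) and Box s is false.
    At y: r is true, Dia (s -> q) is true, so r or Dia (s -> q) is true.
      At y: Dia (s -> q) requires s -> q at some successor in {u, w, y, t}.
        s -> q holds at u, so Dia (s -> q) is true at y.
    At y: Box s requires s at every successor {u, w, y, t}.
      s fails at u, so Box s is false at y.

No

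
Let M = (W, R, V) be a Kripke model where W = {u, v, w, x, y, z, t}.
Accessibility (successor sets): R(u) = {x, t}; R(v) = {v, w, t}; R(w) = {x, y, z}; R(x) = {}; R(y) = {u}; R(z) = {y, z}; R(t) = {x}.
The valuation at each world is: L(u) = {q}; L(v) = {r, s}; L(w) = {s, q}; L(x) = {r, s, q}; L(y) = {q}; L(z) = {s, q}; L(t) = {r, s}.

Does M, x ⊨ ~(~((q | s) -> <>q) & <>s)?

Yes

Recall that <>ψ holds at a world iff ψ holds at some accessible world.
At x: ~((q | s) -> <>q) & <>s is false, so ~(~((q | s) -> <>q) & <>s) is true.
  At x: ~((q | s) -> <>q) is true, <>s is false, so ~((q | s) -> <>q) & <>s is false.
    At x: (q | s) -> <>q is false, so ~((q | s) -> <>q) is true.
      At x: q | s is true, <>q is false, so (q | s) -> <>q is false.
    At x: no accessible worlds, so <>s is false.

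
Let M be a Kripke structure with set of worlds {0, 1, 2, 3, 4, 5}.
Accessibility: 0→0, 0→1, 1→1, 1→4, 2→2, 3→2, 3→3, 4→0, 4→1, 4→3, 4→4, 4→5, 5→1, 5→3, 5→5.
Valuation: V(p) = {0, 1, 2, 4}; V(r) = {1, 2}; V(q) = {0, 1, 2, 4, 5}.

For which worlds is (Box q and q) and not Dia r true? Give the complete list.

Let φ = (Box q and q) and not Dia r. Evaluate φ at each world:
  0 (successors {0, 1}): φ is false.
  1 (successors {1, 4}): φ is false.
  2 (successors {2}): φ is false.
  3 (successors {2, 3}): φ is false.
  4 (successors {0, 1, 3, 4, 5}): φ is false.
  5 (successors {1, 3, 5}): φ is false.
For instance, at 0:
  At 0: Box q and q is true, not Dia r is false, so (Box q and q) and not Dia r is false.
    At 0: Box q is true, q is true, so Box q and q is true.
      At 0: Box q requires q at every successor {0, 1}.
        At 0: q is true.
        At 1: q is true.
      So Box q is true at 0.
    At 0: Dia r is true, so not Dia r is false.
      At 0: Dia r requires r at some successor in {0, 1}.
        r holds at 1, so Dia r is true at 0.
Satisfying worlds: none.

none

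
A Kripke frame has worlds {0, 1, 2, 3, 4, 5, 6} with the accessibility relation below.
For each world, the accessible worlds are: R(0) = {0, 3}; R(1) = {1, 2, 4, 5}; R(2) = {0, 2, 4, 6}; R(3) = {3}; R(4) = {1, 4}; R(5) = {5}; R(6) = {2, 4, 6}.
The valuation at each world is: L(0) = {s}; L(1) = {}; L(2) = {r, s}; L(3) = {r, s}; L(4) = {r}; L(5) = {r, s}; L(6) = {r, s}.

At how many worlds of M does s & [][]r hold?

Let φ = s & [][]r. Evaluate φ at each world:
  0 (successors {0, 3}): φ is false.
  1 (successors {1, 2, 4, 5}): φ is false.
  2 (successors {0, 2, 4, 6}): φ is false.
  3 (successors {3}): φ is true.
  4 (successors {1, 4}): φ is false.
  5 (successors {5}): φ is true.
  6 (successors {2, 4, 6}): φ is false.
For instance, at 5:
  At 5: s is true, [][]r is true, so s & [][]r is true.
    At 5: [][]r requires []r at every successor {5}.
      At 5: []r is true.
    So [][]r is true at 5.
Satisfying worlds: {3, 5}

2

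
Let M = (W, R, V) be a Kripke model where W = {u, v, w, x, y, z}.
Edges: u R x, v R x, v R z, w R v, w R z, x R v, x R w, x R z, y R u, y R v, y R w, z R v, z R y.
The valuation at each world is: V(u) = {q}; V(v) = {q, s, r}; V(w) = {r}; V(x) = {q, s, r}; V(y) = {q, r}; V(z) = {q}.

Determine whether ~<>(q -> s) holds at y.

No

Recall that <>ψ holds at a world iff ψ holds at some accessible world.
At y: <>(q -> s) is true, so ~<>(q -> s) is false.
  At y: <>(q -> s) requires q -> s at some successor in {u, v, w}.
    q -> s holds at v, so <>(q -> s) is true at y.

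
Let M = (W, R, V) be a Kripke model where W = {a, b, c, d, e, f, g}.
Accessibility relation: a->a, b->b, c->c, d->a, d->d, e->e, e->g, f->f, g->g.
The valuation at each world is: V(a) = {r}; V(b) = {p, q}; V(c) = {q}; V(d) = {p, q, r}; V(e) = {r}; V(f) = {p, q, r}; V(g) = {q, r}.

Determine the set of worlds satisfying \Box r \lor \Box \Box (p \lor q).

Let φ = \Box r \lor \Box \Box (p \lor q). Evaluate φ at each world:
  a (successors {a}): φ is true.
  b (successors {b}): φ is true.
  c (successors {c}): φ is true.
  d (successors {a, d}): φ is true.
  e (successors {e, g}): φ is true.
  f (successors {f}): φ is true.
  g (successors {g}): φ is true.
For instance, at c:
  At c: \Box r is false, \Box \Box (p \lor q) is true, so \Box r \lor \Box \Box (p \lor q) is true.
    At c: \Box r requires r at every successor {c}.
      r fails at c, so \Box r is false at c.
    At c: \Box \Box (p \lor q) requires \Box (p \lor q) at every successor {c}.
      At c: \Box (p \lor q) is true.
    So \Box \Box (p \lor q) is true at c.
Satisfying worlds: {a, b, c, d, e, f, g}

a, b, c, d, e, f, g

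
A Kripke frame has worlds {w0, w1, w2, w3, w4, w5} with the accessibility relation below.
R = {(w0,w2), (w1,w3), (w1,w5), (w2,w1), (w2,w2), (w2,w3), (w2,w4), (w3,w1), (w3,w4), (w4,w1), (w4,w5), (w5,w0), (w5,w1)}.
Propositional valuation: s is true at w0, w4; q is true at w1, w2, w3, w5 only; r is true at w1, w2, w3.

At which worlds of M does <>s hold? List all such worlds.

Recall that <>ψ holds at a world iff ψ holds at some accessible world.
Let φ = <>s. Evaluate φ at each world:
  w0 (successors {w2}): φ is false.
  w1 (successors {w3, w5}): φ is false.
  w2 (successors {w1, w2, w3, w4}): φ is true.
  w3 (successors {w1, w4}): φ is true.
  w4 (successors {w1, w5}): φ is false.
  w5 (successors {w0, w1}): φ is true.
For instance, at w3:
  At w3: <>s requires s at some successor in {w1, w4}.
    s holds at w4, so <>s is true at w3.
Satisfying worlds: {w2, w3, w5}

w2, w3, w5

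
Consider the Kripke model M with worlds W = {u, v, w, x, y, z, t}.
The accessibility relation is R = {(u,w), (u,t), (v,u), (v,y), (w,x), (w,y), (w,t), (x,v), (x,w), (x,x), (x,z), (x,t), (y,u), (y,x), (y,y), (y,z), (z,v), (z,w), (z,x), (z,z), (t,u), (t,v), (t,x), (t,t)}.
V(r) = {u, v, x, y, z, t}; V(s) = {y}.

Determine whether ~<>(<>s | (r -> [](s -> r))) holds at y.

At y: <>(<>s | (r -> [](s -> r))) is true, so ~<>(<>s | (r -> [](s -> r))) is false.
  At y: <>(<>s | (r -> [](s -> r))) requires <>s | (r -> [](s -> r)) at some successor in {u, x, y, z}.
    <>s | (r -> [](s -> r)) holds at u, so <>(<>s | (r -> [](s -> r))) is true at y.
      At u: <>s is false, r -> [](s -> r) is true, so <>s | (r -> [](s -> r)) is true.

No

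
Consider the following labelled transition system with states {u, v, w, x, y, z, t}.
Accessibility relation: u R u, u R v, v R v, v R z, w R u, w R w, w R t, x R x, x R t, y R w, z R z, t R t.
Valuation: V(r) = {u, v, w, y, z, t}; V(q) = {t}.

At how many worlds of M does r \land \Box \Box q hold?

1

Let φ = r \land \Box \Box q. Evaluate φ at each world:
  u (successors {u, v}): φ is false.
  v (successors {v, z}): φ is false.
  w (successors {u, w, t}): φ is false.
  x (successors {x, t}): φ is false.
  y (successors {w}): φ is false.
  z (successors {z}): φ is false.
  t (successors {t}): φ is true.
For instance, at t:
  At t: r is true, \Box \Box q is true, so r \land \Box \Box q is true.
    At t: \Box \Box q requires \Box q at every successor {t}.
      At t: \Box q is true.
    So \Box \Box q is true at t.
Satisfying worlds: {t}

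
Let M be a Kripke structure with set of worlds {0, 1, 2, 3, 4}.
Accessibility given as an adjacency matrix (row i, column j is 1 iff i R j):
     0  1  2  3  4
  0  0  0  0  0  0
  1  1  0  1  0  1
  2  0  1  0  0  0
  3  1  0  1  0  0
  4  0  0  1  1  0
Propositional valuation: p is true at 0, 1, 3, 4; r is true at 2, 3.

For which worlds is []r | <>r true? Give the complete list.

0, 1, 3, 4

Let φ = []r | <>r. Evaluate φ at each world:
  0 (successors ∅): φ is true.
  1 (successors {0, 2, 4}): φ is true.
  2 (successors {1}): φ is false.
  3 (successors {0, 2}): φ is true.
  4 (successors {2, 3}): φ is true.
For instance, at 2:
  At 2: []r is false, <>r is false, so []r | <>r is false.
    At 2: []r requires r at every successor {1}.
      r fails at 1, so []r is false at 2.
    At 2: <>r requires r at some successor in {1}.
      At 1: r is false.
    So <>r is false at 2.
Satisfying worlds: {0, 1, 3, 4}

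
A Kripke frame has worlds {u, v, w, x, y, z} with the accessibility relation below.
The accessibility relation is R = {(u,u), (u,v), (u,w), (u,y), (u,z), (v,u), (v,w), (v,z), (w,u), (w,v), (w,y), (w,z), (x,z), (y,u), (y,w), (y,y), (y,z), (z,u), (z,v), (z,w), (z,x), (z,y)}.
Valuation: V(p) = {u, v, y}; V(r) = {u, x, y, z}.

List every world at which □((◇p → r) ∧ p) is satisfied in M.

Let φ = □((◇p → r) ∧ p). Evaluate φ at each world:
  u (successors {u, v, w, y, z}): φ is false.
  v (successors {u, w, z}): φ is false.
  w (successors {u, v, y, z}): φ is false.
  x (successors {z}): φ is false.
  y (successors {u, w, y, z}): φ is false.
  z (successors {u, v, w, x, y}): φ is false.
For instance, at y:
  At y: □((◇p → r) ∧ p) requires (◇p → r) ∧ p at every successor {u, w, y, z}.
    (◇p → r) ∧ p fails at w, so □((◇p → r) ∧ p) is false at y.
      At w: ◇p → r is false, p is false, so (◇p → r) ∧ p is false.
Satisfying worlds: none.

none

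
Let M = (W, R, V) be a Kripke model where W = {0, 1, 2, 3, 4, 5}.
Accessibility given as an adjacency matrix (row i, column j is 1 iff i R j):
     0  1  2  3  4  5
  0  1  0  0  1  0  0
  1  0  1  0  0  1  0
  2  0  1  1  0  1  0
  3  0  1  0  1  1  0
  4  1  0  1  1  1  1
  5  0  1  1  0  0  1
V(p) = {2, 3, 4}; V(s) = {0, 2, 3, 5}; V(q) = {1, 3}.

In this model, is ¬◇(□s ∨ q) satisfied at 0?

At 0: ◇(□s ∨ q) is true, so ¬◇(□s ∨ q) is false.
  At 0: ◇(□s ∨ q) requires □s ∨ q at some successor in {0, 3}.
    □s ∨ q holds at 0, so ◇(□s ∨ q) is true at 0.
      At 0: □s is true, q is false, so □s ∨ q is true.

No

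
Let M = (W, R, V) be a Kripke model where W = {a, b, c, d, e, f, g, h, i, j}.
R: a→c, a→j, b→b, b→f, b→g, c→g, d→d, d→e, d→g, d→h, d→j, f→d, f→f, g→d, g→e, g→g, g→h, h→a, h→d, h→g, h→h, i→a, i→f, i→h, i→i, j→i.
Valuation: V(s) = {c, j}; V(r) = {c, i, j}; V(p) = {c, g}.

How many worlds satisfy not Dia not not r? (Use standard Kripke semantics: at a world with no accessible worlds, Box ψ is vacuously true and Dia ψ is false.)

6

Let φ = not Dia not not r. Evaluate φ at each world:
  a (successors {c, j}): φ is false.
  b (successors {b, f, g}): φ is true.
  c (successors {g}): φ is true.
  d (successors {d, e, g, h, j}): φ is false.
  e (successors ∅): φ is true.
  f (successors {d, f}): φ is true.
  g (successors {d, e, g, h}): φ is true.
  h (successors {a, d, g, h}): φ is true.
  i (successors {a, f, h, i}): φ is false.
  j (successors {i}): φ is false.
For instance, at d:
  At d: Dia not not r is true, so not Dia not not r is false.
    At d: Dia not not r requires not not r at some successor in {d, e, g, h, j}.
      not not r holds at j, so Dia not not r is true at d.
Satisfying worlds: {b, c, e, f, g, h}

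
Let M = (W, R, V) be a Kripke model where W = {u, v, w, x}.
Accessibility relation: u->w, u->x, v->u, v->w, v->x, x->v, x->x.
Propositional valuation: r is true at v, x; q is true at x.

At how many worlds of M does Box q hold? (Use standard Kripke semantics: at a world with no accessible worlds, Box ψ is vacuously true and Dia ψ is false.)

Let φ = Box q. Evaluate φ at each world:
  u (successors {w, x}): φ is false.
  v (successors {u, w, x}): φ is false.
  w (successors ∅): φ is true.
  x (successors {v, x}): φ is false.
For instance, at u:
  At u: Box q requires q at every successor {w, x}.
    q fails at w, so Box q is false at u.
Satisfying worlds: {w}

1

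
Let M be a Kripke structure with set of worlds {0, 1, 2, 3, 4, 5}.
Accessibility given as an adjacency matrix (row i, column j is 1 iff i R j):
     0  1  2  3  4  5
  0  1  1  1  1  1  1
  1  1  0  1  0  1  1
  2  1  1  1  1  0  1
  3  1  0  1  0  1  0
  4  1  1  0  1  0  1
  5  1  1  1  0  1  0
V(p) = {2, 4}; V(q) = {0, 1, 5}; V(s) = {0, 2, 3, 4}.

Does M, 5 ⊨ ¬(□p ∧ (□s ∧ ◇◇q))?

Yes

At 5: □p ∧ (□s ∧ ◇◇q) is false, so ¬(□p ∧ (□s ∧ ◇◇q)) is true.
  At 5: □p is false, □s ∧ ◇◇q is false, so □p ∧ (□s ∧ ◇◇q) is false.
    At 5: □p requires p at every successor {0, 1, 2, 4}.
      p fails at 0, so □p is false at 5.
    At 5: □s is false, ◇◇q is true, so □s ∧ ◇◇q is false.
      At 5: □s requires s at every successor {0, 1, 2, 4}.
        s fails at 1, so □s is false at 5.
      At 5: ◇◇q requires ◇q at some successor in {0, 1, 2, 4}.
        ◇q holds at 0, so ◇◇q is true at 5.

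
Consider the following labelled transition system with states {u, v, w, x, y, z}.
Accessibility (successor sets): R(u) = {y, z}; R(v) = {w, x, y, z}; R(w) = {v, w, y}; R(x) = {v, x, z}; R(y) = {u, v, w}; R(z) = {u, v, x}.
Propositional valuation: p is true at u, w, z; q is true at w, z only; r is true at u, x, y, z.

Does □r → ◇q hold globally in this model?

Yes

Recall that □ψ holds at a world iff ψ holds at every accessible world, and ◇ψ holds iff ψ holds at some accessible world.
Let φ = □r → ◇q. Evaluate φ at each world:
  u (successors {y, z}): φ is true.
  v (successors {w, x, y, z}): φ is true.
  w (successors {v, w, y}): φ is true.
  x (successors {v, x, z}): φ is true.
  y (successors {u, v, w}): φ is true.
  z (successors {u, v, x}): φ is true.
For instance, at x:
  At x: □r is false, ◇q is true, so □r → ◇q is true.
    At x: □r requires r at every successor {v, x, z}.
      r fails at v, so □r is false at x.
    At x: ◇q requires q at some successor in {v, x, z}.
      q holds at z, so ◇q is true at x.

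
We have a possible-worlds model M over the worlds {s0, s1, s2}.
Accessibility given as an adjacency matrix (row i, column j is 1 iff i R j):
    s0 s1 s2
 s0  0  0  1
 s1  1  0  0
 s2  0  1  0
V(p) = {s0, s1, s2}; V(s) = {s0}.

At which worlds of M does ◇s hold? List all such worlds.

s1

Let φ = ◇s. Evaluate φ at each world:
  s0 (successors {s2}): φ is false.
  s1 (successors {s0}): φ is true.
  s2 (successors {s1}): φ is false.
For instance, at s2:
  At s2: ◇s requires s at some successor in {s1}.
    At s1: s is false.
  So ◇s is false at s2.
Satisfying worlds: {s1}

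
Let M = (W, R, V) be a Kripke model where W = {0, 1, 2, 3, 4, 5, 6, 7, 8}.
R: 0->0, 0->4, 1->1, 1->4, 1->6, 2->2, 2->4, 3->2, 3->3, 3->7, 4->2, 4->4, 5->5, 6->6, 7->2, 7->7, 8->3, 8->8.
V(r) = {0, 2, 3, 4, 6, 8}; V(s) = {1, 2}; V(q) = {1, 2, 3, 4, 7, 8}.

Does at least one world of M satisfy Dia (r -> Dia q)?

Yes

Recall that Dia ψ holds at a world iff ψ holds at some accessible world.
Let φ = Dia (r -> Dia q). Evaluate φ at each world:
  0 (successors {0, 4}): φ is true.
  1 (successors {1, 4, 6}): φ is true.
  2 (successors {2, 4}): φ is true.
  3 (successors {2, 3, 7}): φ is true.
  4 (successors {2, 4}): φ is true.
  5 (successors {5}): φ is true.
  6 (successors {6}): φ is false.
  7 (successors {2, 7}): φ is true.
  8 (successors {3, 8}): φ is true.
Detail at 0 (witness):
  At 0: Dia (r -> Dia q) requires r -> Dia q at some successor in {0, 4}.
    r -> Dia q holds at 0, so Dia (r -> Dia q) is true at 0.
      At 0: r is true, Dia q is true, so r -> Dia q is true.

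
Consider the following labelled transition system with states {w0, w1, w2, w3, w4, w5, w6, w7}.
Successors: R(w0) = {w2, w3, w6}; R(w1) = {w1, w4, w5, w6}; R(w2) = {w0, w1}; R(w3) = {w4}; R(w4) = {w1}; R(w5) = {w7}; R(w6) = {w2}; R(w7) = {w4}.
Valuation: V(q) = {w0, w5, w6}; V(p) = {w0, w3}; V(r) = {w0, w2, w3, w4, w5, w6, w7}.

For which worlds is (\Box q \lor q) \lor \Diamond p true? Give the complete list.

Let φ = (\Box q \lor q) \lor \Diamond p. Evaluate φ at each world:
  w0 (successors {w2, w3, w6}): φ is true.
  w1 (successors {w1, w4, w5, w6}): φ is false.
  w2 (successors {w0, w1}): φ is true.
  w3 (successors {w4}): φ is false.
  w4 (successors {w1}): φ is false.
  w5 (successors {w7}): φ is true.
  w6 (successors {w2}): φ is true.
  w7 (successors {w4}): φ is false.
For instance, at w4:
  At w4: \Box q \lor q is false, \Diamond p is false, so (\Box q \lor q) \lor \Diamond p is false.
    At w4: \Box q is false, q is false, so \Box q \lor q is false.
      At w4: \Box q requires q at every successor {w1}.
        q fails at w1, so \Box q is false at w4.
    At w4: \Diamond p requires p at some successor in {w1}.
      At w1: p is false.
    So \Diamond p is false at w4.
Satisfying worlds: {w0, w2, w5, w6}

w0, w2, w5, w6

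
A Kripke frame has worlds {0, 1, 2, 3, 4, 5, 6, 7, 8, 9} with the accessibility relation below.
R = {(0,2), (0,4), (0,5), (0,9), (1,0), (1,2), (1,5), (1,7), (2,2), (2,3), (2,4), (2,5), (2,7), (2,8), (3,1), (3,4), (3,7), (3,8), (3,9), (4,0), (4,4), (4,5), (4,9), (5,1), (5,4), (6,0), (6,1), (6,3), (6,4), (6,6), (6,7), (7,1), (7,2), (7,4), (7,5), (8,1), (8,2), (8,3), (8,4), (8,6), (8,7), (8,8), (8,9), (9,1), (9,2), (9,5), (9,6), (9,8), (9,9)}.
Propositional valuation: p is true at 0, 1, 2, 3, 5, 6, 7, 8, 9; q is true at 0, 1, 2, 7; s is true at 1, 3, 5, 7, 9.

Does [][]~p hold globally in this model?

Let φ = [][]~p. Evaluate φ at each world:
  0 (successors {2, 4, 5, 9}): φ is false.
  1 (successors {0, 2, 5, 7}): φ is false.
  2 (successors {2, 3, 4, 5, 7, 8}): φ is false.
  3 (successors {1, 4, 7, 8, 9}): φ is false.
  4 (successors {0, 4, 5, 9}): φ is false.
  5 (successors {1, 4}): φ is false.
  6 (successors {0, 1, 3, 4, 6, 7}): φ is false.
  7 (successors {1, 2, 4, 5}): φ is false.
  8 (successors {1, 2, 3, 4, 6, 7, 8, 9}): φ is false.
  9 (successors {1, 2, 5, 6, 8, 9}): φ is false.
Detail at 0 (counterexample):
  At 0: [][]~p requires []~p at every successor {2, 4, 5, 9}.
    []~p fails at 2, so [][]~p is false at 0.
      At 2: []~p requires ~p at every successor {2, 3, 4, 5, 7, 8}.
        ~p fails at 2, so []~p is false at 2.

No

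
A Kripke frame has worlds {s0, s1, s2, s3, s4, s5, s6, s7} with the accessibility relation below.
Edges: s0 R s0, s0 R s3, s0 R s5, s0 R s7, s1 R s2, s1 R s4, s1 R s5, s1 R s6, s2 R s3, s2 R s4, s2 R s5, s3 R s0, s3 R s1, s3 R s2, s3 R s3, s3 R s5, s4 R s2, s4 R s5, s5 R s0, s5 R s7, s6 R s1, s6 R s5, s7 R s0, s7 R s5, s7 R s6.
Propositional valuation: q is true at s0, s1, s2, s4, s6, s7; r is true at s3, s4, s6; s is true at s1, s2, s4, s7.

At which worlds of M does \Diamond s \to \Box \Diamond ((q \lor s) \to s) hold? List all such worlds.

Let φ = \Diamond s \to \Box \Diamond ((q \lor s) \to s). Evaluate φ at each world:
  s0 (successors {s0, s3, s5, s7}): φ is true.
  s1 (successors {s2, s4, s5, s6}): φ is true.
  s2 (successors {s3, s4, s5}): φ is true.
  s3 (successors {s0, s1, s2, s3, s5}): φ is true.
  s4 (successors {s2, s5}): φ is true.
  s5 (successors {s0, s7}): φ is true.
  s6 (successors {s1, s5}): φ is true.
  s7 (successors {s0, s5, s6}): φ is true.
For instance, at s3:
  At s3: \Diamond s is true, \Box \Diamond ((q \lor s) \to s) is true, so \Diamond s \to \Box \Diamond ((q \lor s) \to s) is true.
    At s3: \Diamond s requires s at some successor in {s0, s1, s2, s3, s5}.
      s holds at s1, so \Diamond s is true at s3.
    At s3: \Box \Diamond ((q \lor s) \to s) requires \Diamond ((q \lor s) \to s) at every successor {s0, s1, s2, s3, s5}.
      At s0: \Diamond ((q \lor s) \to s) is true.
      At s1: \Diamond ((q \lor s) \to s) is true.
      At s2: \Diamond ((q \lor s) \to s) is true.
      At s3: \Diamond ((q \lor s) \to s) is true.
      At s5: \Diamond ((q \lor s) \to s) is true.
    So \Box \Diamond ((q \lor s) \to s) is true at s3.
Satisfying worlds: {s0, s1, s2, s3, s4, s5, s6, s7}

s0, s1, s2, s3, s4, s5, s6, s7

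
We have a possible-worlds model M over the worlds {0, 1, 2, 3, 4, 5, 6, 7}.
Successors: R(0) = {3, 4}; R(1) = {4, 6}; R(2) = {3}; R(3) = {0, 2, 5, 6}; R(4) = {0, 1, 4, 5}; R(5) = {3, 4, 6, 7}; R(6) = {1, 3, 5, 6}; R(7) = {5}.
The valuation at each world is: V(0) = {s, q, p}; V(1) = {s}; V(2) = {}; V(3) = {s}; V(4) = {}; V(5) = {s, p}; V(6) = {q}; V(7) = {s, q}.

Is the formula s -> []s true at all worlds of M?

Let φ = s -> []s. Evaluate φ at each world:
  0 (successors {3, 4}): φ is false.
  1 (successors {4, 6}): φ is false.
  2 (successors {3}): φ is true.
  3 (successors {0, 2, 5, 6}): φ is false.
  4 (successors {0, 1, 4, 5}): φ is true.
  5 (successors {3, 4, 6, 7}): φ is false.
  6 (successors {1, 3, 5, 6}): φ is true.
  7 (successors {5}): φ is true.
Detail at 0 (counterexample):
  At 0: s is true, []s is false, so s -> []s is false.
    At 0: []s requires s at every successor {3, 4}.
      s fails at 4, so []s is false at 0.

No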